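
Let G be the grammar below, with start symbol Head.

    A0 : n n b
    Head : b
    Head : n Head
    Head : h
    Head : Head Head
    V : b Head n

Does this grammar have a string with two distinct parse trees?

Witness: b b b

Derivation 1: Head ⇒ Head Head ⇒ b Head ⇒ b Head Head ⇒ b b Head ⇒ b b b
Derivation 2: Head ⇒ Head Head ⇒ Head Head Head ⇒ b Head Head ⇒ b b Head ⇒ b b b

Two distinct leftmost derivations for the same string.

Ambiguous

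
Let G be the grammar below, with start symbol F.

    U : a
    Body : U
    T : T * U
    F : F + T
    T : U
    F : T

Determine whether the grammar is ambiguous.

Unambiguous

Only F, T, U are reachable from F; ignoring the rest: This is a standard precedence ladder (F over T over U), with each level left-recursive on its own operator ('+' at F, '*' at T). That structure is LR(1), hence unambiguous.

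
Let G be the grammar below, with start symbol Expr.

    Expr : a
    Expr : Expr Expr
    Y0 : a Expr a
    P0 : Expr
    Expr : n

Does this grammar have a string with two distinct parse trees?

Witness: a a a

Derivation 1: Expr ⇒ Expr Expr ⇒ a Expr ⇒ a Expr Expr ⇒ a a Expr ⇒ a a a
Derivation 2: Expr ⇒ Expr Expr ⇒ Expr Expr Expr ⇒ a Expr Expr ⇒ a a Expr ⇒ a a a

Two distinct leftmost derivations for the same string.

Ambiguous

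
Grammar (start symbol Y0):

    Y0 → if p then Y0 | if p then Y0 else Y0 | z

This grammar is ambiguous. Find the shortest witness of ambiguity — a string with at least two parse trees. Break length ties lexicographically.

if p then if p then z else z

length 1: no string has ≥2 trees
length 4: no string has ≥2 trees
length 6: no string has ≥2 trees
length 7: no string has ≥2 trees
length 9: if p then if p then z else z has 2 parse trees

Two derivations of if p then if p then z else z:
  Y0 ⇒ if p then Y0 ⇒ if p then if p then Y0 else Y0 ⇒ if p then if p then z else Y0 ⇒ if p then if p then z else z
  Y0 ⇒ if p then Y0 else Y0 ⇒ if p then if p then Y0 else Y0 ⇒ if p then if p then z else Y0 ⇒ if p then if p then z else z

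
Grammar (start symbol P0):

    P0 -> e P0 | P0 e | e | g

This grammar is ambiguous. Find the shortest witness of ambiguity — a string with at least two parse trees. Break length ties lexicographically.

e e

length 1: no string has ≥2 trees
length 2: e e has 2 parse trees

Two derivations of e e:
  P0 ⇒ e P0 ⇒ e e
  P0 ⇒ P0 e ⇒ e e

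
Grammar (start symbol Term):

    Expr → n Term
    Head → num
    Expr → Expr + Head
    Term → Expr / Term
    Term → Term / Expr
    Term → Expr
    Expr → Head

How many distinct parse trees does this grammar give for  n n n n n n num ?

1

Parse trees for n n n n n n num:
  [Term [Expr n [Term [Expr n [Term [Expr n [Term [Expr n [Term [Expr n [Term [Expr n [Term [Expr [Head num]]]]]]]]]]]]]]]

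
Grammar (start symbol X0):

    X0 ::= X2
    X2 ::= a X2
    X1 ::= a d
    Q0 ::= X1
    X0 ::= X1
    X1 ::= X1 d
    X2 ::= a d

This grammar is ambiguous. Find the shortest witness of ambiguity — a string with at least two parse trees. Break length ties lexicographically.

length 2: a d has 2 parse trees

Two derivations of a d:
  X0 ⇒ X2 ⇒ a d
  X0 ⇒ X1 ⇒ a d

a d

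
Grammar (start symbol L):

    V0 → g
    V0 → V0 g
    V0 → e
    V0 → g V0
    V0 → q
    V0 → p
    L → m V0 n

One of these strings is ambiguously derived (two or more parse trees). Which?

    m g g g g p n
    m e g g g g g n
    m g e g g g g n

m g g g g p n: 1 tree
m e g g g g g n: 1 tree
m g e g g g g n: 5 trees

m g e g g g g n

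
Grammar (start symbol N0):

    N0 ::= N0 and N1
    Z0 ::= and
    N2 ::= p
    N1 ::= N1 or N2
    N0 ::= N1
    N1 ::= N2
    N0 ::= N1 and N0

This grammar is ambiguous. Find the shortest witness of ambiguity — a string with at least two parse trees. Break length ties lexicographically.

p and p

length 1: no string has ≥2 trees
length 3: p and p has 2 parse trees

Two derivations of p and p:
  N0 ⇒ N0 and N1 ⇒ N1 and N1 ⇒ N2 and N1 ⇒ p and N1 ⇒ p and N2 ⇒ p and p
  N0 ⇒ N1 and N0 ⇒ N2 and N0 ⇒ p and N0 ⇒ p and N1 ⇒ p and N2 ⇒ p and p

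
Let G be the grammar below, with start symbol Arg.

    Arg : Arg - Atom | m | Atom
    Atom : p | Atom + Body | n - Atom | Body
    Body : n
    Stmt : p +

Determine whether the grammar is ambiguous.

Witness: n - n

Derivation 1: Arg ⇒ Arg - Atom ⇒ Atom - Atom ⇒ Body - Atom ⇒ n - Atom ⇒ n - Body ⇒ n - n
Derivation 2: Arg ⇒ Atom ⇒ n - Atom ⇒ n - Body ⇒ n - n

Two distinct leftmost derivations for the same string.

Ambiguous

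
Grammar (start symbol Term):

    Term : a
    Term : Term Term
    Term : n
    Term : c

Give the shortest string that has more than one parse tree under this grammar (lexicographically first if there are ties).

a a a

length 1: no string has ≥2 trees
length 2: no string has ≥2 trees
length 3: a a a has 2 parse trees

Two derivations of a a a:
  Term ⇒ Term Term ⇒ a Term ⇒ a Term Term ⇒ a a Term ⇒ a a a
  Term ⇒ Term Term ⇒ Term Term Term ⇒ a Term Term ⇒ a a Term ⇒ a a a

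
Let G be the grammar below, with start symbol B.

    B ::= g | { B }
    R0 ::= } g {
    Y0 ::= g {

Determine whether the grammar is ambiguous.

Unambiguous

(R0, Y0 are unreachable from B, so their rules don't affect L(B).) Each string is a nest of matched brackets around a single atom. An opening bracket forces the recursive rule; an atom forces the base rule.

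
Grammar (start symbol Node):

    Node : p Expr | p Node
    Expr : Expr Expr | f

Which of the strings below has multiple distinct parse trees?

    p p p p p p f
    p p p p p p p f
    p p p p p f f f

p p p p p f f f

p p p p p p f: 1 tree
p p p p p p p f: 1 tree
p p p p p f f f: 2 trees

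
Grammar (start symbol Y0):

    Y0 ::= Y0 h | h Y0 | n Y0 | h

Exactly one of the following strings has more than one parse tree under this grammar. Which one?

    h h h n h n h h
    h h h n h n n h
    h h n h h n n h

h h h n h n h h: 8 trees
h h h n h n n h: 1 tree
h h n h h n n h: 1 tree

h h h n h n h h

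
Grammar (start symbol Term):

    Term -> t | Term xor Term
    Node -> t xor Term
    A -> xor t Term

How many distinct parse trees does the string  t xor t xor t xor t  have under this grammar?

5

Parse trees for t xor t xor t xor t:
  [Term [Term t] xor [Term [Term t] xor [Term [Term t] xor [Term t]]]]
  [Term [Term t] xor [Term [Term [Term t] xor [Term t]] xor [Term t]]]
  [Term [Term [Term t] xor [Term t]] xor [Term [Term t] xor [Term t]]]
  [Term [Term [Term t] xor [Term [Term t] xor [Term t]]] xor [Term t]]
  [Term [Term [Term [Term t] xor [Term t]] xor [Term t]] xor [Term t]]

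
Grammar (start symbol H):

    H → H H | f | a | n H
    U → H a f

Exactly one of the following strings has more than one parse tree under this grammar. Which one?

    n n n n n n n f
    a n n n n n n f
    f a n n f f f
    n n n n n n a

f a n n f f f

n n n n n n n f: 1 tree
a n n n n n n f: 1 tree
f a n n f f f: 34 trees
n n n n n n a: 1 tree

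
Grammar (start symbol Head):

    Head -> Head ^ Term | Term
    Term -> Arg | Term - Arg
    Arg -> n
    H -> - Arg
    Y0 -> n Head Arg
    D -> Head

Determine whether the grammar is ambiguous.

(H, Y0, D are unreachable from Head, so their rules don't affect L(Head).) The grammar is stratified — Head handles '^' (left-recursive), Term handles '-', Arg atoms. Each operator has a fixed associativity and precedence level, so every string has one parse.

Unambiguous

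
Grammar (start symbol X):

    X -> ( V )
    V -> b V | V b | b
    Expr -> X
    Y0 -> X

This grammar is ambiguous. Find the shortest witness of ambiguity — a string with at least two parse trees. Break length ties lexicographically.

( b b )

length 3: no string has ≥2 trees
length 4: ( b b ) has 2 parse trees

Two derivations of ( b b ):
  X ⇒ ( V ) ⇒ ( b V ) ⇒ ( b b )
  X ⇒ ( V ) ⇒ ( V b ) ⇒ ( b b )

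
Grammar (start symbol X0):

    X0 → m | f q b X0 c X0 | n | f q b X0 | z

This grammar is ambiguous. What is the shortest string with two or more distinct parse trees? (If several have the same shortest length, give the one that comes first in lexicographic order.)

length 1: no string has ≥2 trees
length 4: no string has ≥2 trees
length 6: no string has ≥2 trees
length 7: no string has ≥2 trees
length 9: f q b f q b m c m has 2 parse trees

Two derivations of f q b f q b m c m:
  X0 ⇒ f q b X0 c X0 ⇒ f q b f q b X0 c X0 ⇒ f q b f q b m c X0 ⇒ f q b f q b m c m
  X0 ⇒ f q b X0 ⇒ f q b f q b X0 c X0 ⇒ f q b f q b m c X0 ⇒ f q b f q b m c m

f q b f q b m c m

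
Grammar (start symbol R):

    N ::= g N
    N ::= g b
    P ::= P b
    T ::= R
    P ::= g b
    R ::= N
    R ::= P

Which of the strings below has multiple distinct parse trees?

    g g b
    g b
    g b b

g b

g g b: 1 tree
g b: 2 trees
g b b: 1 tree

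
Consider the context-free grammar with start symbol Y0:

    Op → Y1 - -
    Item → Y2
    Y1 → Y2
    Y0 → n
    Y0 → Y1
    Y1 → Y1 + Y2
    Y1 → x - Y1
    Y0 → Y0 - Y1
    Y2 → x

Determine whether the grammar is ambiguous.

Ambiguous

Witness: x - x

Derivation 1: Y0 ⇒ Y1 ⇒ x - Y1 ⇒ x - Y2 ⇒ x - x
Derivation 2: Y0 ⇒ Y0 - Y1 ⇒ Y1 - Y1 ⇒ Y2 - Y1 ⇒ x - Y1 ⇒ x - Y2 ⇒ x - x

Two distinct leftmost derivations for the same string.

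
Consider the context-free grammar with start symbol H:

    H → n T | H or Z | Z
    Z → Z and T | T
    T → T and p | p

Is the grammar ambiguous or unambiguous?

Ambiguous

Witness: p and p

Derivation 1: H ⇒ Z ⇒ Z and T ⇒ T and T ⇒ p and T ⇒ p and p
Derivation 2: H ⇒ Z ⇒ T ⇒ T and p ⇒ p and p

Two distinct leftmost derivations for the same string.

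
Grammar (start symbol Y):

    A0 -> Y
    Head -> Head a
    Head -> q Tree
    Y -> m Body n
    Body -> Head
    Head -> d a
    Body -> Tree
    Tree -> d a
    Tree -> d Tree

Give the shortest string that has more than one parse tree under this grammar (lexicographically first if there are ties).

m d a n

length 4: m d a n has 2 parse trees

Two derivations of m d a n:
  Y ⇒ m Body n ⇒ m Head n ⇒ m d a n
  Y ⇒ m Body n ⇒ m Tree n ⇒ m d a n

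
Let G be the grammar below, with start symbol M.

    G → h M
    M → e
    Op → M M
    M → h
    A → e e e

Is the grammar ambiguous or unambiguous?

(G, A, Op are unreachable from M, so their rules don't affect L(M).) The reachable rules are right-linear with at most one rule per (nonterminal, next-terminal) pair. Each input token forces the next rule, so parsing is deterministic.

Unambiguous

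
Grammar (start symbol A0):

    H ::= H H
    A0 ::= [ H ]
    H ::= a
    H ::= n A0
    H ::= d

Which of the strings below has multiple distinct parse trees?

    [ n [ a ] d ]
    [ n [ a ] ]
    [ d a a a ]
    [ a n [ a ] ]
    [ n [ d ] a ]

[ d a a a ]

[ n [ a ] d ]: 1 tree
[ n [ a ] ]: 1 tree
[ d a a a ]: 5 trees
[ a n [ a ] ]: 1 tree
[ n [ d ] a ]: 1 tree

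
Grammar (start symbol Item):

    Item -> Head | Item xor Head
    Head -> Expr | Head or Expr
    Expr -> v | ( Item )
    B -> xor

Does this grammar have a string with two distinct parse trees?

Unambiguous

(B is unreachable from Item, so its rules don't affect L(Item).) The grammar is stratified — Item handles 'xor' (left-recursive), Head handles 'or', Expr atoms. Each operator has a fixed associativity and precedence level, so every string has one parse.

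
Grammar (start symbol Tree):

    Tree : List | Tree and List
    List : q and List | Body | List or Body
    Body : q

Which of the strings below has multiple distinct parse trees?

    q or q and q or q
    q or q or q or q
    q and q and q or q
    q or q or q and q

q and q and q or q

q or q and q or q: 1 tree
q or q or q or q: 1 tree
q and q and q or q: 7 trees
q or q or q and q: 1 tree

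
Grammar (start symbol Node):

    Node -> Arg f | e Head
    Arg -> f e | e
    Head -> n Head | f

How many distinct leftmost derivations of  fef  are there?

Parse trees for fef:
  [Node [Arg f e] f]

1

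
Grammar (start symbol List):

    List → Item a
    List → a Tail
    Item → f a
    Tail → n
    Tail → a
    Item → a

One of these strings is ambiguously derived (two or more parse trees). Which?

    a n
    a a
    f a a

a n: 1 tree
a a: 2 trees
f a a: 1 tree

a a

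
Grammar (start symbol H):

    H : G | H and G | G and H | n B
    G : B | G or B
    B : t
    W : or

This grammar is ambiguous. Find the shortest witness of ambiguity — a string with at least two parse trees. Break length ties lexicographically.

t and t

length 1: no string has ≥2 trees
length 2: no string has ≥2 trees
length 3: t and t has 2 parse trees

Two derivations of t and t:
  H ⇒ H and G ⇒ G and G ⇒ B and G ⇒ t and G ⇒ t and B ⇒ t and t
  H ⇒ G and H ⇒ B and H ⇒ t and H ⇒ t and G ⇒ t and B ⇒ t and t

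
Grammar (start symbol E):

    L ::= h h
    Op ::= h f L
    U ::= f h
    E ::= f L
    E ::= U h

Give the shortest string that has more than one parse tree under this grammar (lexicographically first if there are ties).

length 3: f h h has 2 parse trees

Two derivations of f h h:
  E ⇒ f L ⇒ f h h
  E ⇒ U h ⇒ f h h

f h h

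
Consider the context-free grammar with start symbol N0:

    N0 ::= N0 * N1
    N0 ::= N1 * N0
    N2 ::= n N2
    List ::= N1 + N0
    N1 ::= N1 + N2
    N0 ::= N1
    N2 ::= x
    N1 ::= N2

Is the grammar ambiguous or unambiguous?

Ambiguous

Witness: x * x

Derivation 1: N0 ⇒ N0 * N1 ⇒ N1 * N1 ⇒ N2 * N1 ⇒ x * N1 ⇒ x * N2 ⇒ x * x
Derivation 2: N0 ⇒ N1 * N0 ⇒ N2 * N0 ⇒ x * N0 ⇒ x * N1 ⇒ x * N2 ⇒ x * x

Two distinct leftmost derivations for the same string.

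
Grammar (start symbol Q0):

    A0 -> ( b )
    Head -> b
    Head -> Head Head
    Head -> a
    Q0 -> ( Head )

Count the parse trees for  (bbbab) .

Parse trees for (bbbab) (showing first 6 of 14):
  [Q0 ( [Head [Head b] [Head [Head b] [Head [Head b] [Head [Head a] [Head b]]]]] )]
  [Q0 ( [Head [Head b] [Head [Head b] [Head [Head [Head b] [Head a]] [Head b]]]] )]
  [Q0 ( [Head [Head b] [Head [Head [Head b] [Head b]] [Head [Head a] [Head b]]]] )]
  [Q0 ( [Head [Head b] [Head [Head [Head b] [Head [Head b] [Head a]]] [Head b]]] )]
  [Q0 ( [Head [Head b] [Head [Head [Head [Head b] [Head b]] [Head a]] [Head b]]] )]
  [Q0 ( [Head [Head [Head b] [Head b]] [Head [Head b] [Head [Head a] [Head b]]]] )]

14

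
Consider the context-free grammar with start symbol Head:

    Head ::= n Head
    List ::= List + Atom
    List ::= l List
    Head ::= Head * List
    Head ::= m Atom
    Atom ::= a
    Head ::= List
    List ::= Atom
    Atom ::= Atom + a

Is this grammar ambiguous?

Ambiguous

Witness: a + a

Derivation 1: Head ⇒ List ⇒ List + Atom ⇒ Atom + Atom ⇒ a + Atom ⇒ a + a
Derivation 2: Head ⇒ List ⇒ Atom ⇒ Atom + a ⇒ a + a

Two distinct leftmost derivations for the same string.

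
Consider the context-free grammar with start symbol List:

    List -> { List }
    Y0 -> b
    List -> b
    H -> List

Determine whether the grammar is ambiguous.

(H, Y0 are unreachable from List, so their rules don't affect L(List).) Each string is a nest of matched brackets around a single atom. An opening bracket forces the recursive rule; an atom forces the base rule.

Unambiguous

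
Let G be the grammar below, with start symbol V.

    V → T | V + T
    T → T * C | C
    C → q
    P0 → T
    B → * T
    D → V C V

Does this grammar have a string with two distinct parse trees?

Only V, T, C are reachable from V; ignoring the rest: This is a standard precedence ladder (V over T over C), with each level left-recursive on its own operator ('+' at V, '*' at T). That structure is LR(1), hence unambiguous.

Unambiguous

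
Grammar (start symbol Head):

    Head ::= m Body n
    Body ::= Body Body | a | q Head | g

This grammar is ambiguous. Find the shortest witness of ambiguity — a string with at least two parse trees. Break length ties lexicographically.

m a a a n

length 3: no string has ≥2 trees
length 4: no string has ≥2 trees
length 5: m a a a n has 2 parse trees

Two derivations of m a a a n:
  Head ⇒ m Body n ⇒ m Body Body n ⇒ m Body Body Body n ⇒ m a Body Body n ⇒ m a a Body n ⇒ m a a a n
  Head ⇒ m Body n ⇒ m Body Body n ⇒ m a Body n ⇒ m a Body Body n ⇒ m a a Body n ⇒ m a a a n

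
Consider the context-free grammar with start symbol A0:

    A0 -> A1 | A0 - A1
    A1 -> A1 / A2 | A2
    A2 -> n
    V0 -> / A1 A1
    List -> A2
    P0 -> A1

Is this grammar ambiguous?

Unambiguous

(V0, List, P0 are unreachable from A0, so their rules don't affect L(A0).) This is a standard precedence ladder (A0 over A1 over A2), with each level left-recursive on its own operator ('-' at A0, '/' at A1). That structure is LR(1), hence unambiguous.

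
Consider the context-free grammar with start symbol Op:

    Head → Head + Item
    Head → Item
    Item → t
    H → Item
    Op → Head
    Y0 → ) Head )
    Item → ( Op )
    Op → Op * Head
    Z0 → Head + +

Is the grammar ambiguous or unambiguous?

(Z0, Y0, H are unreachable from Op, so their rules don't affect L(Op).) Op → Op * Head | Head  ;  Head → Head + Item | Item  — a left-associative chain with Item at the bottom. Each string factors uniquely by precedence.

Unambiguous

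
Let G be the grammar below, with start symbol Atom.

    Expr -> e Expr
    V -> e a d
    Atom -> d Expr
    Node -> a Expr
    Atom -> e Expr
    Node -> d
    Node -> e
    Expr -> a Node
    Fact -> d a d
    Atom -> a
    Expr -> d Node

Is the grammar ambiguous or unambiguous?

Unambiguous

Only Atom, Expr, Node are reachable from Atom; ignoring the rest: Restricted to the reachable nonterminals, every rule has the form A → t or A → t B, and no two rules for the same A share a first terminal. The grammar encodes a DFA — one run per string.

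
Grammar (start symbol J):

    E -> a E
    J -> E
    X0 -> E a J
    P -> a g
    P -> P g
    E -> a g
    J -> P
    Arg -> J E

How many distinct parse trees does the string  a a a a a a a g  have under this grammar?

1

Parse trees for a a a a a a a g:
  [J [E a [E a [E a [E a [E a [E a [E a g]]]]]]]]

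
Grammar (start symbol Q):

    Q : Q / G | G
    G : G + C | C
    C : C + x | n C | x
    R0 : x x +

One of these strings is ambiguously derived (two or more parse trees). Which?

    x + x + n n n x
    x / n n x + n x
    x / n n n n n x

x + x + n n n x: 2 trees
x / n n x + n x: 1 tree
x / n n n n n x: 1 tree

x + x + n n n x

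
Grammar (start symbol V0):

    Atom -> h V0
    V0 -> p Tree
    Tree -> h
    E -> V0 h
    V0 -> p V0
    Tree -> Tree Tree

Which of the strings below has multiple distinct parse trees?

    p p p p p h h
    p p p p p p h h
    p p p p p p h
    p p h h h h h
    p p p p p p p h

p p p p p h h: 1 tree
p p p p p p h h: 1 tree
p p p p p p h: 1 tree
p p h h h h h: 14 trees
p p p p p p p h: 1 tree

p p h h h h h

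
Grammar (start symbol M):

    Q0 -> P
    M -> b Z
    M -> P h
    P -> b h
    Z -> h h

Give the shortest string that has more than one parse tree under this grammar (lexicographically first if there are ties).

b h h

length 3: b h h has 2 parse trees

Two derivations of b h h:
  M ⇒ b Z ⇒ b h h
  M ⇒ P h ⇒ b h h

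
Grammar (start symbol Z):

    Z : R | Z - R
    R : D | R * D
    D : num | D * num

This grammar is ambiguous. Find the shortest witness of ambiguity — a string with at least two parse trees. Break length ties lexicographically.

length 1: no string has ≥2 trees
length 3: num * num has 2 parse trees

Two derivations of num * num:
  Z ⇒ R ⇒ D ⇒ D * num ⇒ num * num
  Z ⇒ R ⇒ R * D ⇒ D * D ⇒ num * D ⇒ num * num

num * num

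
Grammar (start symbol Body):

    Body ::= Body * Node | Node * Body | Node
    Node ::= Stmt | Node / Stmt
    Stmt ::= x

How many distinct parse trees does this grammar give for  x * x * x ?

4

Parse trees for x * x * x:
  [Body [Body [Body [Node [Stmt x]]] * [Node [Stmt x]]] * [Node [Stmt x]]]
  [Body [Body [Node [Stmt x]] * [Body [Node [Stmt x]]]] * [Node [Stmt x]]]
  [Body [Node [Stmt x]] * [Body [Body [Node [Stmt x]]] * [Node [Stmt x]]]]
  [Body [Node [Stmt x]] * [Body [Node [Stmt x]] * [Body [Node [Stmt x]]]]]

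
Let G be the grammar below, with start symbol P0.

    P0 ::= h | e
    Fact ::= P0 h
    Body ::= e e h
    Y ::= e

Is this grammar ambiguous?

(Fact, Body, Y are unreachable from P0, so their rules don't affect L(P0).) Restricted to the reachable nonterminals, every rule has the form A → t or A → t B, and no two rules for the same A share a first terminal. The grammar encodes a DFA — one run per string.

Unambiguous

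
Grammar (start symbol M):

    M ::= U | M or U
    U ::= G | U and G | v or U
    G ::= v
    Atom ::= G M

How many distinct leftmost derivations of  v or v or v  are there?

4

Parse trees for v or v or v:
  [M [U v or [U v or [U [G v]]]]]
  [M [M [U [G v]]] or [U v or [U [G v]]]]
  [M [M [U v or [U [G v]]]] or [U [G v]]]
  [M [M [M [U [G v]]] or [U [G v]]] or [U [G v]]]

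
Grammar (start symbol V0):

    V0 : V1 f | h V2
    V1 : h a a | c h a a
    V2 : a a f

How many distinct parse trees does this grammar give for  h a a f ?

2

Parse trees for h a a f:
  [V0 [V1 h a a] f]
  [V0 h [V2 a a f]]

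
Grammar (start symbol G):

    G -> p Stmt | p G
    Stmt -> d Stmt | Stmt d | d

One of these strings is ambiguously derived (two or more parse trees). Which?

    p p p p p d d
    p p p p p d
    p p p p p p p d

p p p p p d d

p p p p p d d: 2 trees
p p p p p d: 1 tree
p p p p p p p d: 1 tree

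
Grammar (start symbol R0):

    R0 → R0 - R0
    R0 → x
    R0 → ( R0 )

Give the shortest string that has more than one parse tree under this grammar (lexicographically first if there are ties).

length 1: no string has ≥2 trees
length 3: no string has ≥2 trees
length 5: x - x - x has 2 parse trees

Two derivations of x - x - x:
  R0 ⇒ R0 - R0 ⇒ R0 - R0 - R0 ⇒ x - R0 - R0 ⇒ x - x - R0 ⇒ x - x - x
  R0 ⇒ R0 - R0 ⇒ x - R0 ⇒ x - R0 - R0 ⇒ x - x - R0 ⇒ x - x - x

x - x - x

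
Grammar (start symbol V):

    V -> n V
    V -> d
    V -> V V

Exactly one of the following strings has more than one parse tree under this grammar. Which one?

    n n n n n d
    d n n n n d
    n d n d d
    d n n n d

n d n d d

n n n n n d: 1 tree
d n n n n d: 1 tree
n d n d d: 7 trees
d n n n d: 1 tree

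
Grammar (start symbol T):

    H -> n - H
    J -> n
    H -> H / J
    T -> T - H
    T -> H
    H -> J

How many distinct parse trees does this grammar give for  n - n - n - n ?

8

Parse trees for n - n - n - n:
  [T [T [H [J n]]] - [H n - [H n - [H [J n]]]]]
  [T [T [T [H [J n]]] - [H [J n]]] - [H n - [H [J n]]]]
  [T [T [H n - [H [J n]]]] - [H n - [H [J n]]]]
  [T [T [T [H [J n]]] - [H n - [H [J n]]]] - [H [J n]]]
  [T [T [T [T [H [J n]]] - [H [J n]]] - [H [J n]]] - [H [J n]]]
  [T [T [T [H n - [H [J n]]]] - [H [J n]]] - [H [J n]]]
  [T [T [H n - [H n - [H [J n]]]]] - [H [J n]]]
  [T [H n - [H n - [H n - [H [J n]]]]]]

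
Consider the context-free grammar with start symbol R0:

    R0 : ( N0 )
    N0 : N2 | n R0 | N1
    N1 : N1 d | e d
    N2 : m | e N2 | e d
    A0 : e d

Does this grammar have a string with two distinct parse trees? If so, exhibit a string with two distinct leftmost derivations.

Witness: ( e d )

Derivation 1: R0 ⇒ ( N0 ) ⇒ ( N2 ) ⇒ ( e d )
Derivation 2: R0 ⇒ ( N0 ) ⇒ ( N1 ) ⇒ ( e d )

Two distinct leftmost derivations for the same string.

Ambiguous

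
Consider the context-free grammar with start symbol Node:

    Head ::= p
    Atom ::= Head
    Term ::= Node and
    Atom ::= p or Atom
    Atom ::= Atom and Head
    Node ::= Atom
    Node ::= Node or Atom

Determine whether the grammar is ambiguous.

Ambiguous

Witness: p or p

Derivation 1: Node ⇒ Atom ⇒ p or Atom ⇒ p or Head ⇒ p or p
Derivation 2: Node ⇒ Node or Atom ⇒ Atom or Atom ⇒ Head or Atom ⇒ p or Atom ⇒ p or Head ⇒ p or p

Two distinct leftmost derivations for the same string.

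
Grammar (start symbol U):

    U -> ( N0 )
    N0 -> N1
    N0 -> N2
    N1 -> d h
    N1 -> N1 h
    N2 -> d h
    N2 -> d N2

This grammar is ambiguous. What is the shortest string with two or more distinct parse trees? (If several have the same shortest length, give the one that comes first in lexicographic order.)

( d h )

length 4: ( d h ) has 2 parse trees

Two derivations of ( d h ):
  U ⇒ ( N0 ) ⇒ ( N1 ) ⇒ ( d h )
  U ⇒ ( N0 ) ⇒ ( N2 ) ⇒ ( d h )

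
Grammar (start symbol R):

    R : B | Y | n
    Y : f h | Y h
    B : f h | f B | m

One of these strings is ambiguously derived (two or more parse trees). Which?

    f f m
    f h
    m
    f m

f h

f f m: 1 tree
f h: 2 trees
m: 1 tree
f m: 1 tree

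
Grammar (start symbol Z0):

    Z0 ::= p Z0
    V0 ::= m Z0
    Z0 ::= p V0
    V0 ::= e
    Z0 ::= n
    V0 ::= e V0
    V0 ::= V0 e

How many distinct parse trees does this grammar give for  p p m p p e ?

1

Parse trees for p p m p p e:
  [Z0 p [Z0 p [V0 m [Z0 p [Z0 p [V0 e]]]]]]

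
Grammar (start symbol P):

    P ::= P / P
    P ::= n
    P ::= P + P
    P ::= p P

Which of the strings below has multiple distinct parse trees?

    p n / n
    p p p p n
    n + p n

p n / n: 2 trees
p p p p n: 1 tree
n + p n: 1 tree

p n / n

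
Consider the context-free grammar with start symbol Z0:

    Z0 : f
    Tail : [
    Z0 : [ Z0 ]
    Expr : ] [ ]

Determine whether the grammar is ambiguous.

Only Z0 is reachable from Z0; ignoring the rest: L(Z0) is { openⁿ atom closeⁿ : n ≥ 0 }. The bracket depth fixes n, and the derivation is forced at every step.

Unambiguous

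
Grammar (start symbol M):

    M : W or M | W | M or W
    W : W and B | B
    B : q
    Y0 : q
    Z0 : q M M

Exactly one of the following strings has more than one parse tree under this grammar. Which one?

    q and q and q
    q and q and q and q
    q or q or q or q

q or q or q or q

q and q and q: 1 tree
q and q and q and q: 1 tree
q or q or q or q: 8 trees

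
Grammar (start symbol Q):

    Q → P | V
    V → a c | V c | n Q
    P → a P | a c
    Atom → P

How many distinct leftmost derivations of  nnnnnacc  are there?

Parse trees for nnnnnacc (showing first 6 of 11):
  [Q [V [V n [Q [V n [Q [V n [Q [V n [Q [V n [Q [P a c]]]]]]]]]]] c]]
  [Q [V [V n [Q [V n [Q [V n [Q [V n [Q [V n [Q [V a c]]]]]]]]]]] c]]
  [Q [V n [Q [V [V n [Q [V n [Q [V n [Q [V n [Q [P a c]]]]]]]]] c]]]]
  [Q [V n [Q [V [V n [Q [V n [Q [V n [Q [V n [Q [V a c]]]]]]]]] c]]]]
  [Q [V n [Q [V n [Q [V [V n [Q [V n [Q [V n [Q [P a c]]]]]]] c]]]]]]
  [Q [V n [Q [V n [Q [V [V n [Q [V n [Q [V n [Q [V a c]]]]]]] c]]]]]]

11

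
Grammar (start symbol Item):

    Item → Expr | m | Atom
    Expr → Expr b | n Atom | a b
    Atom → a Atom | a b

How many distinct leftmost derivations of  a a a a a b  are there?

1

Parse trees for a a a a a b:
  [Item [Atom a [Atom a [Atom a [Atom a [Atom a b]]]]]]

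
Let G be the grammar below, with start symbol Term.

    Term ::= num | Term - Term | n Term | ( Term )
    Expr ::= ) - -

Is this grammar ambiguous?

Ambiguous

Witness: n num - num

Derivation 1: Term ⇒ Term - Term ⇒ n Term - Term ⇒ n num - Term ⇒ n num - num
Derivation 2: Term ⇒ n Term ⇒ n Term - Term ⇒ n num - Term ⇒ n num - num

Two distinct leftmost derivations for the same string.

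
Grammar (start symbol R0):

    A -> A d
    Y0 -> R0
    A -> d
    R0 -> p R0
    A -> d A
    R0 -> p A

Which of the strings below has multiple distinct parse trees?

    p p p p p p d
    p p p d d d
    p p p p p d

p p p d d d

p p p p p p d: 1 tree
p p p d d d: 4 trees
p p p p p d: 1 tree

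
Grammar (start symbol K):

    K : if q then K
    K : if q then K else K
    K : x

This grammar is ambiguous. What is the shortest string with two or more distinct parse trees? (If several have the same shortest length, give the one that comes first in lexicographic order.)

length 1: no string has ≥2 trees
length 4: no string has ≥2 trees
length 6: no string has ≥2 trees
length 7: no string has ≥2 trees
length 9: if q then if q then x else x has 2 parse trees

Two derivations of if q then if q then x else x:
  K ⇒ if q then K ⇒ if q then if q then K else K ⇒ if q then if q then x else K ⇒ if q then if q then x else x
  K ⇒ if q then K else K ⇒ if q then if q then K else K ⇒ if q then if q then x else K ⇒ if q then if q then x else x

if q then if q then x else x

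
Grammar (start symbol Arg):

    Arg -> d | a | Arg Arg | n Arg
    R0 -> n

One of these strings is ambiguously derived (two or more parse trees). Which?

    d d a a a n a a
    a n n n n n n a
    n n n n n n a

d d a a a n a a: 174 trees
a n n n n n n a: 1 tree
n n n n n n a: 1 tree

d d a a a n a a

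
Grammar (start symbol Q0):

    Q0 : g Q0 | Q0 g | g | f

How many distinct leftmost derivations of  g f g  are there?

Parse trees for g f g:
  [Q0 g [Q0 [Q0 f] g]]
  [Q0 [Q0 g [Q0 f]] g]

2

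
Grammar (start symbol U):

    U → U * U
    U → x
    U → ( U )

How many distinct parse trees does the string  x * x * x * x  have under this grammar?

Parse trees for x * x * x * x:
  [U [U x] * [U [U x] * [U [U x] * [U x]]]]
  [U [U x] * [U [U [U x] * [U x]] * [U x]]]
  [U [U [U x] * [U x]] * [U [U x] * [U x]]]
  [U [U [U x] * [U [U x] * [U x]]] * [U x]]
  [U [U [U [U x] * [U x]] * [U x]] * [U x]]

5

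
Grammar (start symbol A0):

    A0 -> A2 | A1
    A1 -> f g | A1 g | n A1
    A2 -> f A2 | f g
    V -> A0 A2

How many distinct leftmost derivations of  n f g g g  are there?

3

Parse trees for n f g g g:
  [A0 [A1 [A1 [A1 n [A1 f g]] g] g]]
  [A0 [A1 [A1 n [A1 [A1 f g] g]] g]]
  [A0 [A1 n [A1 [A1 [A1 f g] g] g]]]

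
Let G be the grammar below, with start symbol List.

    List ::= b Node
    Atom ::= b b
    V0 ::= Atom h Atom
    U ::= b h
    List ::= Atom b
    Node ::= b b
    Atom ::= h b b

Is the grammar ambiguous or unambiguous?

Witness: b b b

Derivation 1: List ⇒ b Node ⇒ b b b
Derivation 2: List ⇒ Atom b ⇒ b b b

Two distinct leftmost derivations for the same string.

Ambiguous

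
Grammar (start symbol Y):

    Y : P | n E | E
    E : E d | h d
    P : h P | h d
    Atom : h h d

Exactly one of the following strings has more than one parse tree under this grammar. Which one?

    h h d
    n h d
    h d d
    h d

h d

h h d: 1 tree
n h d: 1 tree
h d d: 1 tree
h d: 2 trees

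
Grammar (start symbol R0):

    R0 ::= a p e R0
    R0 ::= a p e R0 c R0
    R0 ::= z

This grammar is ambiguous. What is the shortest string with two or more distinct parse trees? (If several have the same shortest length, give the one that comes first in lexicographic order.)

length 1: no string has ≥2 trees
length 4: no string has ≥2 trees
length 6: no string has ≥2 trees
length 7: no string has ≥2 trees
length 9: a p e a p e z c z has 2 parse trees

Two derivations of a p e a p e z c z:
  R0 ⇒ a p e R0 ⇒ a p e a p e R0 c R0 ⇒ a p e a p e z c R0 ⇒ a p e a p e z c z
  R0 ⇒ a p e R0 c R0 ⇒ a p e a p e R0 c R0 ⇒ a p e a p e z c R0 ⇒ a p e a p e z c z

a p e a p e z c z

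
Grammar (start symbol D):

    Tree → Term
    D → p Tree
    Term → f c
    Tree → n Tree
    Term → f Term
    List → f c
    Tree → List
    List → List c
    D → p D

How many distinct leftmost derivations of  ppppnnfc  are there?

2

Parse trees for ppppnnfc:
  [D p [D p [D p [D p [Tree n [Tree n [Tree [Term f c]]]]]]]]
  [D p [D p [D p [D p [Tree n [Tree n [Tree [List f c]]]]]]]]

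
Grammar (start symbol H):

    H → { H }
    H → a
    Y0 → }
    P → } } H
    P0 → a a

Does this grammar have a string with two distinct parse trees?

Only H is reachable from H; ignoring the rest: L(H) is { openⁿ atom closeⁿ : n ≥ 0 }. The bracket depth fixes n, and the derivation is forced at every step.

Unambiguous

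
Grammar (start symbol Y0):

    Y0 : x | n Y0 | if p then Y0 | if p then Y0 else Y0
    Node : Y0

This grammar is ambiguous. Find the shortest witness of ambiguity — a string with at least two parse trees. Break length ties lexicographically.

if p then if p then x else x

length 1: no string has ≥2 trees
length 2: no string has ≥2 trees
length 3: no string has ≥2 trees
length 4: no string has ≥2 trees
length 5: no string has ≥2 trees
length 6: no string has ≥2 trees
length 7: no string has ≥2 trees
length 8: no string has ≥2 trees
length 9: if p then if p then x else x has 2 parse trees

Two derivations of if p then if p then x else x:
  Y0 ⇒ if p then Y0 ⇒ if p then if p then Y0 else Y0 ⇒ if p then if p then x else Y0 ⇒ if p then if p then x else x
  Y0 ⇒ if p then Y0 else Y0 ⇒ if p then if p then Y0 else Y0 ⇒ if p then if p then x else Y0 ⇒ if p then if p then x else x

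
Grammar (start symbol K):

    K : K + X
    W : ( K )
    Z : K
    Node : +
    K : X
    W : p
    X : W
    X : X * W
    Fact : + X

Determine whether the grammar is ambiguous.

Unambiguous

Only K, X, W are reachable from K; ignoring the rest: This is a standard precedence ladder (K over X over W), with each level left-recursive on its own operator ('+' at K, '*' at X). That structure is LR(1), hence unambiguous.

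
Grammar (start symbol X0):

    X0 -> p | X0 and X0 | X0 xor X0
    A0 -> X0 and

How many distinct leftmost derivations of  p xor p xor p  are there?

Parse trees for p xor p xor p:
  [X0 [X0 p] xor [X0 [X0 p] xor [X0 p]]]
  [X0 [X0 [X0 p] xor [X0 p]] xor [X0 p]]

2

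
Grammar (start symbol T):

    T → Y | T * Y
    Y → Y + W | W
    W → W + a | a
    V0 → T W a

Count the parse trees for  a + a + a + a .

Parse trees for a + a + a + a:
  [T [Y [Y [W a]] + [W [W [W a] + a] + a]]]
  [T [Y [Y [Y [W a]] + [W a]] + [W [W a] + a]]]
  [T [Y [Y [W [W a] + a]] + [W [W a] + a]]]
  [T [Y [Y [Y [W a]] + [W [W a] + a]] + [W a]]]
  [T [Y [Y [Y [Y [W a]] + [W a]] + [W a]] + [W a]]]
  [T [Y [Y [Y [W [W a] + a]] + [W a]] + [W a]]]
  [T [Y [Y [W [W [W a] + a] + a]] + [W a]]]
  [T [Y [W [W [W [W a] + a] + a] + a]]]

8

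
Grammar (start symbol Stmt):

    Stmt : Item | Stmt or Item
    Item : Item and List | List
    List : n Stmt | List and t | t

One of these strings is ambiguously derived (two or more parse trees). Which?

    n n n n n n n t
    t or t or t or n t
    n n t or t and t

n n t or t and t

n n n n n n n t: 1 tree
t or t or t or n t: 1 tree
n n t or t and t: 12 trees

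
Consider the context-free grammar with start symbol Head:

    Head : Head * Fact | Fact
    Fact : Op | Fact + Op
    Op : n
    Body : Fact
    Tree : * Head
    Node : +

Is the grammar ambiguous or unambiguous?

Unambiguous

(Body, Tree, Node are unreachable from Head, so their rules don't affect L(Head).) Head → Head * Fact | Fact  ;  Fact → Fact + Op | Op  — a left-associative chain with Op at the bottom. Each string factors uniquely by precedence.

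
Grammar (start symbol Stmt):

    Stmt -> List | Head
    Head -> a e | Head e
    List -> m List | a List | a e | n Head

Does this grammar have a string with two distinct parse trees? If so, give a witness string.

Ambiguous

Witness: a e

Derivation 1: Stmt ⇒ List ⇒ a e
Derivation 2: Stmt ⇒ Head ⇒ a e

Two distinct leftmost derivations for the same string.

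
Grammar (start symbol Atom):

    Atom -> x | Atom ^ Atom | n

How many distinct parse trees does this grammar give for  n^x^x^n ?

Parse trees for n^x^x^n:
  [Atom [Atom n] ^ [Atom [Atom x] ^ [Atom [Atom x] ^ [Atom n]]]]
  [Atom [Atom n] ^ [Atom [Atom [Atom x] ^ [Atom x]] ^ [Atom n]]]
  [Atom [Atom [Atom n] ^ [Atom x]] ^ [Atom [Atom x] ^ [Atom n]]]
  [Atom [Atom [Atom n] ^ [Atom [Atom x] ^ [Atom x]]] ^ [Atom n]]
  [Atom [Atom [Atom [Atom n] ^ [Atom x]] ^ [Atom x]] ^ [Atom n]]

5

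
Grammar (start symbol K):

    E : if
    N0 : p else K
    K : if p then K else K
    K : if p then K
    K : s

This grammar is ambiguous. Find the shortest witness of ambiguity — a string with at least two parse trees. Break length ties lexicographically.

length 1: no string has ≥2 trees
length 4: no string has ≥2 trees
length 6: no string has ≥2 trees
length 7: no string has ≥2 trees
length 9: if p then if p then s else s has 2 parse trees

Two derivations of if p then if p then s else s:
  K ⇒ if p then K else K ⇒ if p then if p then K else K ⇒ if p then if p then s else K ⇒ if p then if p then s else s
  K ⇒ if p then K ⇒ if p then if p then K else K ⇒ if p then if p then s else K ⇒ if p then if p then s else s

if p then if p then s else s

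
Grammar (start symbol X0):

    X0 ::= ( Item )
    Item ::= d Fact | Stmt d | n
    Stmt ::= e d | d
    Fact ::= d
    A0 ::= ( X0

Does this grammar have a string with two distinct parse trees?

Witness: ( d d )

Derivation 1: X0 ⇒ ( Item ) ⇒ ( d Fact ) ⇒ ( d d )
Derivation 2: X0 ⇒ ( Item ) ⇒ ( Stmt d ) ⇒ ( d d )

Two distinct leftmost derivations for the same string.

Ambiguous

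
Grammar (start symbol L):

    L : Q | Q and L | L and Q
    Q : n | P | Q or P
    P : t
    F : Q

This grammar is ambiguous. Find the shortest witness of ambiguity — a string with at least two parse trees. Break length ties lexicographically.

n and n

length 1: no string has ≥2 trees
length 3: n and n has 2 parse trees

Two derivations of n and n:
  L ⇒ Q and L ⇒ n and L ⇒ n and Q ⇒ n and n
  L ⇒ L and Q ⇒ Q and Q ⇒ n and Q ⇒ n and n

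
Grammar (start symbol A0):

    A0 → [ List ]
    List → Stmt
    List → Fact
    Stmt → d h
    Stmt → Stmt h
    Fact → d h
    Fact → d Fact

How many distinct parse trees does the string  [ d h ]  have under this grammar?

2

Parse trees for [ d h ]:
  [A0 [ [List [Stmt d h]] ]]
  [A0 [ [List [Fact d h]] ]]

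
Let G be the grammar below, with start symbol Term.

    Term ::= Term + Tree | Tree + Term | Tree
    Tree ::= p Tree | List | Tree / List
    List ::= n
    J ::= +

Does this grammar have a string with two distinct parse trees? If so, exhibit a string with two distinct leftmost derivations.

Witness: n + n

Derivation 1: Term ⇒ Term + Tree ⇒ Tree + Tree ⇒ List + Tree ⇒ n + Tree ⇒ n + List ⇒ n + n
Derivation 2: Term ⇒ Tree + Term ⇒ List + Term ⇒ n + Term ⇒ n + Tree ⇒ n + List ⇒ n + n

Two distinct leftmost derivations for the same string.

Ambiguous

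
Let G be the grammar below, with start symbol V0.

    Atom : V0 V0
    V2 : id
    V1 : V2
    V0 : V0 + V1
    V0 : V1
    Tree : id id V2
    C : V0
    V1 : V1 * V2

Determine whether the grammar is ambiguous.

(Atom, C, Tree are unreachable from V0, so their rules don't affect L(V0).) V0 → V0 + V1 | V1  ;  V1 → V1 * V2 | V2  — a left-associative chain with V2 at the bottom. Each string factors uniquely by precedence.

Unambiguous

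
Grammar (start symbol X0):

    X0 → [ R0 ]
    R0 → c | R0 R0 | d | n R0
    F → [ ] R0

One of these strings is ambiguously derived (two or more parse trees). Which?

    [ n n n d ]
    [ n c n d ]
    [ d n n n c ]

[ n c n d ]

[ n n n d ]: 1 tree
[ n c n d ]: 2 trees
[ d n n n c ]: 1 tree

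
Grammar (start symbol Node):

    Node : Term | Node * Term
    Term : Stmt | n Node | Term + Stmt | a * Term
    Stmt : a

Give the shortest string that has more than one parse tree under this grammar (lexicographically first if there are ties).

length 1: no string has ≥2 trees
length 2: no string has ≥2 trees
length 3: a * a has 2 parse trees

Two derivations of a * a:
  Node ⇒ Term ⇒ a * Term ⇒ a * Stmt ⇒ a * a
  Node ⇒ Node * Term ⇒ Term * Term ⇒ Stmt * Term ⇒ a * Term ⇒ a * Stmt ⇒ a * a

a * a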